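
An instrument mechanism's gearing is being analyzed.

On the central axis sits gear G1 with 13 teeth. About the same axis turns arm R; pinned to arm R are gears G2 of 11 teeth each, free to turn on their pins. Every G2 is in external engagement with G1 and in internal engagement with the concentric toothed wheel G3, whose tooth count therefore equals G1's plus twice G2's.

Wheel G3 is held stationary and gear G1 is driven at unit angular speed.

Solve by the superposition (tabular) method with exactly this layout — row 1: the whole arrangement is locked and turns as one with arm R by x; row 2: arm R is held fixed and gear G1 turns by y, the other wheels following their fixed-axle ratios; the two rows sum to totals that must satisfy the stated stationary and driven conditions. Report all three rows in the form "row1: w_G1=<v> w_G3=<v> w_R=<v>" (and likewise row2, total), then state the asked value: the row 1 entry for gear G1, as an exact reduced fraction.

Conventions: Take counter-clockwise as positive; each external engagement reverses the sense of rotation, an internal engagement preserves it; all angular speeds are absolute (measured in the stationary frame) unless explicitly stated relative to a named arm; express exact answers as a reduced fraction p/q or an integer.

topology: planetary set — G1 13T / G2 11T / G3 35T, arm = carrier (Willis)
superposition row 1 [locked train]: every member turns x
superposition row 2 [arm held]: sun y, ring −(13/35)·y, arm 0
boundary: total ω_ring = x − (13/35)·y = 0 and total ω_sun = x + y = 1  ⇒  y = 35/48, x = 13/48
row 2 ring = −(13/35)·35/48 = -13/48
totals (row 1 + row 2): sun 13/48 + 35/48 = 1, ring 13/48 + (-13/48) = 0, arm 13/48 + 0 = 13/48
asked cell (row1, sun) = 13/48

row1: w_G1=13/48 w_G3=13/48 w_R=13/48
row2: w_G1=35/48 w_G3=-13/48 w_R=0
total: w_G1=1 w_G3=0 w_R=13/48
asked value: 13/48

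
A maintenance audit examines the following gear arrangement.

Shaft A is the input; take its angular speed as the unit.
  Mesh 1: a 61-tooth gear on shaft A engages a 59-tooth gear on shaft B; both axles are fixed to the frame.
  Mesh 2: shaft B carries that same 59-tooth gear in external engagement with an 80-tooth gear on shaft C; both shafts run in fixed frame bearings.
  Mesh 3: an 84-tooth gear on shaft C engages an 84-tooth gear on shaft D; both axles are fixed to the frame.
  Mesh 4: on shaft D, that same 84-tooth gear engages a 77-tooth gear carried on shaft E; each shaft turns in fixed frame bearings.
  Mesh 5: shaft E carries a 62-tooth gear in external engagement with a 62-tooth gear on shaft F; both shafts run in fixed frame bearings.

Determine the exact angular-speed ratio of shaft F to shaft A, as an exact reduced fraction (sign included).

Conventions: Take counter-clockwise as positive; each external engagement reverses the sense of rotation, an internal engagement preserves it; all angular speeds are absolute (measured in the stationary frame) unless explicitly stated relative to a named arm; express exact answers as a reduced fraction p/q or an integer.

class = fixed-axis compound train [5 meshes; 5 ratios multiply, 5 sense flips]
mesh 1 [61T→59T]: running ratio 61/59, sense −
mesh 2 [59T→80T]: running ratio 61/80, sense +
mesh 3 [84T→84T]: running ratio 61/80, sense −
mesh 4 [84T→77T]: running ratio 183/220, sense +
mesh 5 [62T→62T]: running ratio 183/220, sense −
ω_out/ω_in = -183/220

-183/220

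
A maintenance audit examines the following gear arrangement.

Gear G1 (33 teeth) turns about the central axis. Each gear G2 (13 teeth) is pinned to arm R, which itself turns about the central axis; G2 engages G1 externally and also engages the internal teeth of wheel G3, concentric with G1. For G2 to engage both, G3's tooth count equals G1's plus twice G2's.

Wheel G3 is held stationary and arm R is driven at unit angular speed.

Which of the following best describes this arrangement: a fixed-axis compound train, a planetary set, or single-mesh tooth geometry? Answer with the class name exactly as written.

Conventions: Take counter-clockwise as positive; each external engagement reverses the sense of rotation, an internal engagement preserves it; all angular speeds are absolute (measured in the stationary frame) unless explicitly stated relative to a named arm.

planetary set (33T centre, 13T on arm, 59T internal) — Willis relation
classification: planetary set

planetary set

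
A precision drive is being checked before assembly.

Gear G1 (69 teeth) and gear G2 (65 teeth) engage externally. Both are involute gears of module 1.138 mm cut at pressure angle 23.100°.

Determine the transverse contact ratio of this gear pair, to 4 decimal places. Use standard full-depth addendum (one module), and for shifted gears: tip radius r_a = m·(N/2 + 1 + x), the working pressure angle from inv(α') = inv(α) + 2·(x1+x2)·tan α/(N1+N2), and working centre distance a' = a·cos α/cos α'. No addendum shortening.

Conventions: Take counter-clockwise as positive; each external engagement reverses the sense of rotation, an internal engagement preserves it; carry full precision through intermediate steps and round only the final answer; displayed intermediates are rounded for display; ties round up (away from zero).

single-mesh involute tooth geometry (69T engaging 65T at module 1.138)
base radii: r_b1 = 36.113112, r_b2 = 34.019598
tip radii: r_a1 = 40.399000, r_a2 = 38.123000
no profile shift: α' = α, a' = a
action lengths: √(r_a1²−r_b1²) = 18.108627, √(r_a2²−r_b2²) = 17.205525
base pitch p_b = π·m·cos α = 3.288484
CR = (18.108627 + 17.205525 − 76.246000·sin 23.10000°)/3.288484 = 1.642099
contact ratio ≈ 1.6421

1.6421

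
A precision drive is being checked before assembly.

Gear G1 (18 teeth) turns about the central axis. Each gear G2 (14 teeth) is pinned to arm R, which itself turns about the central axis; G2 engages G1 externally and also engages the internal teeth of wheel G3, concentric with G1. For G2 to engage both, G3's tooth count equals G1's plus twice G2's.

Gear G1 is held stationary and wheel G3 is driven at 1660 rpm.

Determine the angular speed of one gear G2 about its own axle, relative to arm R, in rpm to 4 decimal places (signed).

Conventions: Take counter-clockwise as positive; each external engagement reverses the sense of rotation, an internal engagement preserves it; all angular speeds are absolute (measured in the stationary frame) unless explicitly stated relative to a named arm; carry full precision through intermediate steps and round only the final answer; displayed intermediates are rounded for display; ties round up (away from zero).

+1534.0179 rpm

recognized (axles ride arm R): planetary set, 18/14/46 teeth
normalise by the input: solve with ω_ring = 1, then scale by 1660 rpm
ring teeth: 18 + 2·14 = 46
18(ω_sun−ω_arm) = −46(ω_ring−ω_arm),  ω_sun = 0, ω_ring = 1
18(0−ω_arm) = −46(1−ω_arm)  ⇒  64·ω_arm = 46  ⇒  ω_arm = 23/32
sun–planet mesh: 18·(0−23/32) = −14·(ω_p−ω_arm)  ⇒  ω_p−ω_arm = 207/224
scale: ω_p−ω_arm = 207/224 × 1660 rpm = +1534.0179 rpm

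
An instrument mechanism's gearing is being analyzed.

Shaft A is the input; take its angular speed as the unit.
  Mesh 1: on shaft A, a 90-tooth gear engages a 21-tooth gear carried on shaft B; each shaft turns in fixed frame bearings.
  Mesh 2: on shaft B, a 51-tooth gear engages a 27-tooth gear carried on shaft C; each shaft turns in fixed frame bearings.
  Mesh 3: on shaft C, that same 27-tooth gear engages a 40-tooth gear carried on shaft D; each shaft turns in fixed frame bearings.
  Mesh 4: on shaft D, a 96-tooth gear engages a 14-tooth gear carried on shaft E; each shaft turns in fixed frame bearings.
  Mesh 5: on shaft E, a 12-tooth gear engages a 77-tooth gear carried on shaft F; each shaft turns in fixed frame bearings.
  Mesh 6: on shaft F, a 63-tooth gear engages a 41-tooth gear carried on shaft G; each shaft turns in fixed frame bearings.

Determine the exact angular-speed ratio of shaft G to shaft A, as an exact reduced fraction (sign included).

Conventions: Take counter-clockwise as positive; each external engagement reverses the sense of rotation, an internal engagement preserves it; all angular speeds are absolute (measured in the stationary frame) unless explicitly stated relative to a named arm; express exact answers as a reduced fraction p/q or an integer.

class = fixed-axis compound train [6 meshes; 6 ratios multiply, 6 sense flips]
mesh 1 [90T→21T]: running ratio 30/7, sense −
mesh 2 [51T→27T]: running ratio 170/21, sense +
mesh 3 [27T→40T]: running ratio 153/28, sense −
mesh 4 [96T→14T]: running ratio 1836/49, sense +
mesh 5 [12T→77T]: running ratio 22032/3773, sense −
mesh 6 [63T→41T]: running ratio 198288/22099, sense +
ω_out/ω_in = 198288/22099

198288/22099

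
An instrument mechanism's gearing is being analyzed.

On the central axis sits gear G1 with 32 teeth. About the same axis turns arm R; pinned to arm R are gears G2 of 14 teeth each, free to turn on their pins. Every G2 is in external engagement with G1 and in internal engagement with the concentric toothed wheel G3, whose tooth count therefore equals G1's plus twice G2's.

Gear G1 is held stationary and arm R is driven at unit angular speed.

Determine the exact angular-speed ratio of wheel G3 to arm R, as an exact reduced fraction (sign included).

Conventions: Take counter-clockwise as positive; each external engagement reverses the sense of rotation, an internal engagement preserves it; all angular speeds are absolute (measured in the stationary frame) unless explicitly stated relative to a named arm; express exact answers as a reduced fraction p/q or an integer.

planetary set (32T centre, 14T on arm, 60T internal) — Willis relation
ring teeth: 32 + 2·14 = 60
32(ω_sun−ω_arm) = −60(ω_ring−ω_arm),  ω_sun = 0, ω_arm = 1
ω_ring = 1 − (32/60)(0−1) = 23/15
ω_out/ω_in = 23/15

23/15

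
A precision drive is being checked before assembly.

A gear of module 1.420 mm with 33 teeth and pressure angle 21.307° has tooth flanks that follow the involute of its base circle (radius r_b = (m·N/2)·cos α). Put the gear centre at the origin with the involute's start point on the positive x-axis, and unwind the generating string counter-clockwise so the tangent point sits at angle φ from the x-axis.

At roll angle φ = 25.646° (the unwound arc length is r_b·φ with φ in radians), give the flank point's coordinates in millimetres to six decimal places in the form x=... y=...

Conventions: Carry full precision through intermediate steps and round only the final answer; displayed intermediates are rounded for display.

x=23.906863 y=0.639539

topology: single-mesh involute geometry — m = 1.420, N = 33
pitch radius r_p = m·N/2 = 1.420·33/2 = 23.430000
base radius r_b = r_p·cos α = 23.430000·cos 21.307° = 21.828485
roll angle φ = 25.646° = 0.44760714 rad
x = r_b·(cos φ + φ·sin φ) = 23.906863
y = r_b·(sin φ − φ·cos φ) = 0.639539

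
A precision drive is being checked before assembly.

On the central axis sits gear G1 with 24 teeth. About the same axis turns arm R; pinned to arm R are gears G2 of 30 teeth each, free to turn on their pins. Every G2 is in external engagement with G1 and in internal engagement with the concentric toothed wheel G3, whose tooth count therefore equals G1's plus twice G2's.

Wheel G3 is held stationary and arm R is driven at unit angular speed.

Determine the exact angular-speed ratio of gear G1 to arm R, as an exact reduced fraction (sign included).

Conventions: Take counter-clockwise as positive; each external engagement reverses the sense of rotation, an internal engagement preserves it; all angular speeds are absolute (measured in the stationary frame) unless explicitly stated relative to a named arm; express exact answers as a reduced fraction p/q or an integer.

topology: planetary set — G1 24T / G2 30T / G3 84T, arm = carrier (Willis)
ring teeth: 24 + 2·30 = 84
24(ω_sun−ω_arm) = −84(ω_ring−ω_arm),  ω_ring = 0, ω_arm = 1
ω_sun = 1 − (84/24)(0−1) = 9/2
ω_out/ω_in = 9/2

9/2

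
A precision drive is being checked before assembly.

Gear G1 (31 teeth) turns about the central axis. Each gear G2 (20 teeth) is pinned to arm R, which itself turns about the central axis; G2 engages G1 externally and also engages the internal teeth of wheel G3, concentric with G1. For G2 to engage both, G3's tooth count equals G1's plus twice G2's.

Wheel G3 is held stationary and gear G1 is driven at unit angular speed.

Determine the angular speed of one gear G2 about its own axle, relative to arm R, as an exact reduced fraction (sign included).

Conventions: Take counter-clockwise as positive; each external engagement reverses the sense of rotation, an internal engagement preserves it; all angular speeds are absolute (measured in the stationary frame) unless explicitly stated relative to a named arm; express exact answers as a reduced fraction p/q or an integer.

-2201/2040

class = planetary set [G3 = 31+2·20 = 71; Willis about the carrier]
ring teeth: 31 + 2·20 = 71
31(ω_sun−ω_arm) = −71(ω_ring−ω_arm),  ω_ring = 0, ω_sun = 1
31(1−ω_arm) = −71(0−ω_arm)  ⇒  102·ω_arm = 31  ⇒  ω_arm = 31/102
sun–planet mesh: 31·(1−31/102) = −20·(ω_p−ω_arm)  ⇒  ω_p−ω_arm = -2201/2040
exact speed ratio = -2201/2040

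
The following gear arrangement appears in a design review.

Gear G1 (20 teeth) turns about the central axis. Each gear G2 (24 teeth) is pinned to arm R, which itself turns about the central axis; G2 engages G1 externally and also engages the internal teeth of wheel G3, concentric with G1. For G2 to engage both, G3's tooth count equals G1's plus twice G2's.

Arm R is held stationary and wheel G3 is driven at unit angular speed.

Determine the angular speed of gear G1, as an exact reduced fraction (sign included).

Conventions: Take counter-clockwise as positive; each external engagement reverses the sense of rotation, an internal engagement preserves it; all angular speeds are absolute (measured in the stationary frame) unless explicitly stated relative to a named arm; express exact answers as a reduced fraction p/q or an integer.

class = planetary set [G3 = 20+2·24 = 68; Willis about the carrier]
ring teeth: 20 + 2·24 = 68
20(ω_sun−ω_arm) = −68(ω_ring−ω_arm),  ω_arm = 0, ω_ring = 1
ω_sun = 0 − (68/20)(1−0) = -17/5
exact speed ratio = -17/5

-17/5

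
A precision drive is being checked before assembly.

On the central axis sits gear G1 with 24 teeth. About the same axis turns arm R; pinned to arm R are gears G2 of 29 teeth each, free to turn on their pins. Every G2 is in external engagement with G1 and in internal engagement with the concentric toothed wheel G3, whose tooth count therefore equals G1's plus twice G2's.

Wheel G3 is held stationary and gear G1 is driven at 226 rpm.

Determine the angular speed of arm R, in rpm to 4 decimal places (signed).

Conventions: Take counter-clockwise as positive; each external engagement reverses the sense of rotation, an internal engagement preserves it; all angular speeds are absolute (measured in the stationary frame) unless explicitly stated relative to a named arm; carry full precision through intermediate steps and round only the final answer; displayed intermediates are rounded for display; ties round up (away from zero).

+51.1698 rpm

topology: planetary set — G1 24T / G2 29T / G3 82T, arm = carrier (Willis)
normalise by the input: solve with ω_sun = 1, then scale by 226 rpm
ring teeth: 24 + 2·29 = 82
24(ω_sun−ω_arm) = −82(ω_ring−ω_arm),  ω_ring = 0, ω_sun = 1
24(1−ω_arm) = −82(0−ω_arm)  ⇒  106·ω_arm = 24  ⇒  ω_arm = 12/53
scale: ω_arm = 12/53 × 226 rpm = +51.1698 rpm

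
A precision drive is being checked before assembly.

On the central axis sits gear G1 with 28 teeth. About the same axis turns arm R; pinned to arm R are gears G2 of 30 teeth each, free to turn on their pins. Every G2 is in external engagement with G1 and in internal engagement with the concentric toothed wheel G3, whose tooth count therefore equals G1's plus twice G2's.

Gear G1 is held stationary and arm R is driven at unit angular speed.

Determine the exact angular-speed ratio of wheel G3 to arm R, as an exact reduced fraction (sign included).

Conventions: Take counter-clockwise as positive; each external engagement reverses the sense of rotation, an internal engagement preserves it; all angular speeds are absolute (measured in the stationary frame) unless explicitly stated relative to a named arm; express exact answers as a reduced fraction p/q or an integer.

planetary set (28T centre, 30T on arm, 88T internal) — Willis relation
ring teeth: 28 + 2·30 = 88
28(ω_sun−ω_arm) = −88(ω_ring−ω_arm),  ω_sun = 0, ω_arm = 1
ω_ring = 1 − (28/88)(0−1) = 29/22
ω_out/ω_in = 29/22

29/22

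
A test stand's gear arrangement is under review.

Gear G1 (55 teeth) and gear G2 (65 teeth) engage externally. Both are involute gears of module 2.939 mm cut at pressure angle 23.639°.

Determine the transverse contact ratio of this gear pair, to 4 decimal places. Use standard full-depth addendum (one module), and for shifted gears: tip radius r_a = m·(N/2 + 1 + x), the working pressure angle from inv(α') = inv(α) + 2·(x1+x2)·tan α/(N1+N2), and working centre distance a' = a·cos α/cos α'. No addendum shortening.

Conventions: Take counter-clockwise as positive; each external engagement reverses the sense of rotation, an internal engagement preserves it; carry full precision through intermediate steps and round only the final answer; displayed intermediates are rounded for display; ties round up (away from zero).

1.6068

class = single-mesh tooth geometry [involute pair 55T × 65T, m = 2.939]
base radii: r_b1 = 74.040685, r_b2 = 87.502627
tip radii: r_a1 = 83.761500, r_a2 = 98.456500
no profile shift: α' = α, a' = a
action lengths: √(r_a1²−r_b1²) = 39.165877, √(r_a2²−r_b2²) = 45.132833
base pitch p_b = π·m·cos α = 8.458388
CR = (39.165877 + 45.132833 − 176.340000·sin 23.63900°)/8.458388 = 1.606829
contact ratio ≈ 1.6068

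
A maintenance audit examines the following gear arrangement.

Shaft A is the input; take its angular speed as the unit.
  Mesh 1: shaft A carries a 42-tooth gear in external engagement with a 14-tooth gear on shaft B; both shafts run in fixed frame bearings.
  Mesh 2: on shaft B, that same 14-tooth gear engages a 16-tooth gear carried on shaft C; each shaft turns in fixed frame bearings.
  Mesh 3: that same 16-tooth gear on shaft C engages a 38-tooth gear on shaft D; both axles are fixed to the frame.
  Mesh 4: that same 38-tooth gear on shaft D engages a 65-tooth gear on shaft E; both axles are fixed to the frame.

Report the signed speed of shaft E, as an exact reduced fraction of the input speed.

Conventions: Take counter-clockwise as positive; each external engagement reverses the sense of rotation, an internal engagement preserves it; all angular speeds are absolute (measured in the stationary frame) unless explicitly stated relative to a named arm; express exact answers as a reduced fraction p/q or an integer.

42/65

4-mesh fixed-axis compound train (all bearings frame-fixed)
mesh 1 [42T→14T]: |ω|/ω_in = 1×42/14 = 3, sense flips to −
mesh 2 [14T→16T]: |ω|/ω_in = 3×14/16 = 21/8, sense flips to +
mesh 3 [16T→38T]: |ω|/ω_in = (21/8)×16/38 = 21/19, sense flips to −
mesh 4 [38T→65T]: |ω|/ω_in = (21/19)×38/65 = 42/65, sense flips to +
signed output speed (× input speed) = 42/65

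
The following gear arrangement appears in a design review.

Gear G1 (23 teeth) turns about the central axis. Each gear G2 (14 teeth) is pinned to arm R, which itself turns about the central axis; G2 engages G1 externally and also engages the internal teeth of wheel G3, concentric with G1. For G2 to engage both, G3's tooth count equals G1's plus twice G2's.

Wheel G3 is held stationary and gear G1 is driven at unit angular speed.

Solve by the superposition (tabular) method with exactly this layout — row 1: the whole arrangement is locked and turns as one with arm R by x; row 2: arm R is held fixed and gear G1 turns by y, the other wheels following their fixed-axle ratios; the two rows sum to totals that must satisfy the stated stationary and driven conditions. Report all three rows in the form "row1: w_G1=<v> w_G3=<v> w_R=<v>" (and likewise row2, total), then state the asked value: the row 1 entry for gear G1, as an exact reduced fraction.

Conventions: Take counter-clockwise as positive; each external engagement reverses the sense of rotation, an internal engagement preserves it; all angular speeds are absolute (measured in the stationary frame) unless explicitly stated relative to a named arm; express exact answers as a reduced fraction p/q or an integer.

planetary set (23T centre, 14T on arm, 51T internal) — Willis relation
row 1 (train locked, turned with arm): all members turn x
row 2 — arm fixed, fixed-axis ratios: sun y, ring −(23/51)·y, arm 0
boundary: total ω_ring = x − (23/51)·y = 0 and total ω_sun = x + y = 1  ⇒  y = 51/74, x = 23/74
row 2 ring = −(23/51)·51/74 = -23/74
totals (row 1 + row 2): sun 23/74 + 51/74 = 1, ring 23/74 + (-23/74) = 0, arm 23/74 + 0 = 23/74
asked cell (row1, sun) = 23/74

row1: w_G1=23/74 w_G3=23/74 w_R=23/74
row2: w_G1=51/74 w_G3=-23/74 w_R=0
total: w_G1=1 w_G3=0 w_R=23/74
asked value: 23/74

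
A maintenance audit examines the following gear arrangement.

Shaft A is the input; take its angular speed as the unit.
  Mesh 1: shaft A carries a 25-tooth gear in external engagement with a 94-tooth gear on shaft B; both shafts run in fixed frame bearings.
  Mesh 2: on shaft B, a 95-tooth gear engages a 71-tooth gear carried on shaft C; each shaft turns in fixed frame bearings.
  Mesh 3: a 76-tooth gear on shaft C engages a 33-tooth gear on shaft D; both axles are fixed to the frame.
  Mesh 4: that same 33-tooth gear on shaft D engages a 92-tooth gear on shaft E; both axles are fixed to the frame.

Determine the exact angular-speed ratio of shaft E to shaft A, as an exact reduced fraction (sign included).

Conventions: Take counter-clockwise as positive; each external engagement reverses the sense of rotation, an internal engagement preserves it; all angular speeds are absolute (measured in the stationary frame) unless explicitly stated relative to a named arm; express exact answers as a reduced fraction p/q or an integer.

class = fixed-axis compound train [4 meshes; 4 ratios multiply, 4 sense flips]
mesh 1 [25T→94T]: running ratio 25/94, sense −
mesh 2 [95T→71T]: running ratio 2375/6674, sense +
mesh 3 [76T→33T]: running ratio 90250/110121, sense −
mesh 4 [33T→92T]: running ratio 45125/153502, sense +
ω_out/ω_in = 45125/153502

45125/153502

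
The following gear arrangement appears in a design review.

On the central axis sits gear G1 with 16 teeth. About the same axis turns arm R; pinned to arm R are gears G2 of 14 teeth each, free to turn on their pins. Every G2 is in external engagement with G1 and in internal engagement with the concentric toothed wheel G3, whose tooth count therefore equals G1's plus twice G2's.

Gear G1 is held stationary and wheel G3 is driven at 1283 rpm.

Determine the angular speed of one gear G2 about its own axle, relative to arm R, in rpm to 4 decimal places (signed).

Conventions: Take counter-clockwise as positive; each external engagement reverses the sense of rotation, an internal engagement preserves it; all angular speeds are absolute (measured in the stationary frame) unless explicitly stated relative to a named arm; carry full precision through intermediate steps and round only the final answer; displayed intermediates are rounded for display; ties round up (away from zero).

class = planetary set [G3 = 16+2·14 = 44; Willis about the carrier]
normalise by the input: solve with ω_ring = 1, then scale by 1283 rpm
ring teeth: 16 + 2·14 = 44
16(ω_sun−ω_arm) = −44(ω_ring−ω_arm),  ω_sun = 0, ω_ring = 1
16(0−ω_arm) = −44(1−ω_arm)  ⇒  60·ω_arm = 44  ⇒  ω_arm = 11/15
sun–planet mesh: 16·(0−11/15) = −14·(ω_p−ω_arm)  ⇒  ω_p−ω_arm = 88/105
scale: ω_p−ω_arm = 88/105 × 1283 rpm = +1075.2762 rpm

+1075.2762 rpm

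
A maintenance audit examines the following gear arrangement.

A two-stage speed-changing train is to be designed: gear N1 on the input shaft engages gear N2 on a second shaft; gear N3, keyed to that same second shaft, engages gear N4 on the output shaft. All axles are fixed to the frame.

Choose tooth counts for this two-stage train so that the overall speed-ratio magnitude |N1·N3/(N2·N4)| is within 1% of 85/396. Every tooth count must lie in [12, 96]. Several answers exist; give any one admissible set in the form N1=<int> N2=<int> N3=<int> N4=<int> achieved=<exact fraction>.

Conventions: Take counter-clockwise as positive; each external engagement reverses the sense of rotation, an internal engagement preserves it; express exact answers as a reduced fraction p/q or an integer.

class = fixed-axis compound train [2-stage, 85/396 wanted]
target = 85/396 in lowest terms: an exact hit needs N1·N3 = k·85 and N2·N4 = k·396 for one integer k, every count in [12, 96]; additionally prefer no 1:1 stage (N1 ≠ N2, N3 ≠ N4)
k = 1…2: no 1:1-free in-range split of k·85 and k·396 into factor pairs; take k = 3
k = 3: N1·N3 = 255 = 15·17, N2·N4 = 1188 = 18·66
achieved = 15·17/(18·66) = 85/396; |achieved − target| = 0 ≤ 17/7920 ✓

N1=15 N2=18 N3=17 N4=66 achieved=85/396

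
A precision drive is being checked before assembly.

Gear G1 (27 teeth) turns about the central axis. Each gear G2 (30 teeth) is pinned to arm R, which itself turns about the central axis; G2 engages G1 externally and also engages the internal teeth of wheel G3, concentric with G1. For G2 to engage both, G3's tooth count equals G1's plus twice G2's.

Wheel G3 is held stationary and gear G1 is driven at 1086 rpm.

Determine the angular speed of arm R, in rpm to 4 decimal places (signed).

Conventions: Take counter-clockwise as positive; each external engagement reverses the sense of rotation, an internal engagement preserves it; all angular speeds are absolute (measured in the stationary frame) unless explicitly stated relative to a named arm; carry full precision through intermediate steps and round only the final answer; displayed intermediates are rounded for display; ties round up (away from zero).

+257.2105 rpm

topology: planetary set — G1 27T / G2 30T / G3 87T, arm = carrier (Willis)
normalise by the input: solve with ω_sun = 1, then scale by 1086 rpm
ring teeth: 27 + 2·30 = 87
27(ω_sun−ω_arm) = −87(ω_ring−ω_arm),  ω_ring = 0, ω_sun = 1
27(1−ω_arm) = −87(0−ω_arm)  ⇒  114·ω_arm = 27  ⇒  ω_arm = 9/38
scale: ω_arm = 9/38 × 1086 rpm = +257.2105 rpm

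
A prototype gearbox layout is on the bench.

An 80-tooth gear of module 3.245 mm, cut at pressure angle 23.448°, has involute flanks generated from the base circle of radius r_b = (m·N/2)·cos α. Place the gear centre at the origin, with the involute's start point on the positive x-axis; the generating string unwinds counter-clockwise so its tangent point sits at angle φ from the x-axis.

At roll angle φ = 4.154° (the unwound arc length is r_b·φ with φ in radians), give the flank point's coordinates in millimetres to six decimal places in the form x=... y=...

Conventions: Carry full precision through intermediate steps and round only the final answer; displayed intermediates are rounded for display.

single-mesh involute tooth geometry (80T wheel at module 3.245)
pitch radius r_p = m·N/2 = 3.245·80/2 = 129.800000
base radius r_b = r_p·cos α = 129.800000·cos 23.448° = 119.081322
roll angle φ = 4.154° = 0.07250098 rad
x = r_b·(cos φ + φ·sin φ) = 119.393880
y = r_b·(sin φ − φ·cos φ) = 0.015119

x=119.393880 y=0.015119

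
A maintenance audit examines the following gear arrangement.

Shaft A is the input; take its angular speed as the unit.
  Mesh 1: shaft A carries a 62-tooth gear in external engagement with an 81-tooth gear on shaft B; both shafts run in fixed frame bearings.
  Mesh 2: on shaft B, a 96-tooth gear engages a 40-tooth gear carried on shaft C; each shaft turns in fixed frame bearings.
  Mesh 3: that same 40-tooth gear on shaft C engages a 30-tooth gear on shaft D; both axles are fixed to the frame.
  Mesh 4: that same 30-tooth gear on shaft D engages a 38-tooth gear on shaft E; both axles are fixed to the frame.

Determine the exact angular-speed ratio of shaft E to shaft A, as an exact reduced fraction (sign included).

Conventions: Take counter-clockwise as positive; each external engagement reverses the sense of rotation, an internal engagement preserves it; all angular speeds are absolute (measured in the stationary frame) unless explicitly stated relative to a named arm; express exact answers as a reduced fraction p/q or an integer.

992/513

class = fixed-axis compound train [4 meshes; 4 ratios multiply, 4 sense flips]
mesh 1 [62T→81T]: running ratio 62/81, sense −
mesh 2 [96T→40T]: running ratio 248/135, sense +
mesh 3 [40T→30T]: running ratio 992/405, sense −
mesh 4 [30T→38T]: running ratio 992/513, sense +
ω_out/ω_in = 992/513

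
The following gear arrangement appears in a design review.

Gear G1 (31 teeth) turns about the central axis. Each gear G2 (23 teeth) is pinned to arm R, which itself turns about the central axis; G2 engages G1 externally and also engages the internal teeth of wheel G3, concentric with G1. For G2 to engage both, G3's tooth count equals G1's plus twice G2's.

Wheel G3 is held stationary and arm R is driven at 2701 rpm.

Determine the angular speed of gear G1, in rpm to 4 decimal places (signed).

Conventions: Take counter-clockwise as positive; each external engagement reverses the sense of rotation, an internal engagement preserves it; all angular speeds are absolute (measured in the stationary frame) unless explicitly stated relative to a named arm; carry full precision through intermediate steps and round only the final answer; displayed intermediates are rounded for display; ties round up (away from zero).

class = planetary set [G3 = 31+2·23 = 77; Willis about the carrier]
normalise by the input: solve with ω_arm = 1, then scale by 2701 rpm
ring teeth: 31 + 2·23 = 77
31(ω_sun−ω_arm) = −77(ω_ring−ω_arm),  ω_ring = 0, ω_arm = 1
ω_sun = 1 − (77/31)(0−1) = 108/31
scale: ω_sun = 108/31 × 2701 rpm = +9409.9355 rpm

+9409.9355 rpm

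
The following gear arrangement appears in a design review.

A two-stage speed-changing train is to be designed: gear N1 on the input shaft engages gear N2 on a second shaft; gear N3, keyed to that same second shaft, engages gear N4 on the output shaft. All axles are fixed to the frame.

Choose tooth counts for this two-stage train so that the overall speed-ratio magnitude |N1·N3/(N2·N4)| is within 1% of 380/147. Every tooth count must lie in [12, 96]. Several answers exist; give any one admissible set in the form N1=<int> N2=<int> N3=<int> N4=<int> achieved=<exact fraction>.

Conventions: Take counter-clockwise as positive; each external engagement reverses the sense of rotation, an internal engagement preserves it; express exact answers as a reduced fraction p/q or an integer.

2-stage fixed-axis compound train for ratio 380/147
target = 380/147 in lowest terms: an exact hit needs N1·N3 = k·380 and N2·N4 = k·147 for one integer k, every count in [12, 96]; additionally prefer no 1:1 stage (N1 ≠ N2, N3 ≠ N4)
k = 1: no 1:1-free in-range split of k·380 and k·147 into factor pairs; take k = 2
k = 2: N1·N3 = 760 = 19·40, N2·N4 = 294 = 14·21
achieved = 19·40/(14·21) = 380/147; |achieved − target| = 0 ≤ 19/735 ✓

N1=19 N2=14 N3=40 N4=21 achieved=380/147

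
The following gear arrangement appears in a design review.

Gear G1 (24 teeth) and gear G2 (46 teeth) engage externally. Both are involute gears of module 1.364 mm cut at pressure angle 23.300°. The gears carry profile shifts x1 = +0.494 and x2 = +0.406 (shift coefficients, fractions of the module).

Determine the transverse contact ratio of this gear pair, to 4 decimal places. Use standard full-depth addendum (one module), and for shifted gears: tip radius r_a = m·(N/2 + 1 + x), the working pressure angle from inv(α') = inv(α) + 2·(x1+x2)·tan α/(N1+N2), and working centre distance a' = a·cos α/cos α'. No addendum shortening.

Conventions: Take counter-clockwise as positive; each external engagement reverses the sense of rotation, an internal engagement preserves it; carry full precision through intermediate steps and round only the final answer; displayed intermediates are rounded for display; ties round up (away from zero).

1.4359

topology: single-mesh involute geometry — m = 1.364, 24T/46T pair
base radii: r_b1 = 15.033130, r_b2 = 28.813500
tip radii: r_a1 = 18.405816, r_a2 = 33.289784
inv(α') = inv(23.300°) + 2·(+0.494+0.406)·tan α/(24+46) = 0.03508064  ⇒  α' = 26.26981°
a' = a·cos α / cos α' = 47.7400·cos 23.300°/cos 26.26981° = 48.896691
action lengths: √(r_a1²−r_b1²) = 10.619748, √(r_a2²−r_b2²) = 16.673090
base pitch p_b = π·m·cos α = 3.935664
CR = (10.619748 + 16.673090 − 48.896691·sin 26.26981°)/3.935664 = 1.435901
contact ratio ≈ 1.4359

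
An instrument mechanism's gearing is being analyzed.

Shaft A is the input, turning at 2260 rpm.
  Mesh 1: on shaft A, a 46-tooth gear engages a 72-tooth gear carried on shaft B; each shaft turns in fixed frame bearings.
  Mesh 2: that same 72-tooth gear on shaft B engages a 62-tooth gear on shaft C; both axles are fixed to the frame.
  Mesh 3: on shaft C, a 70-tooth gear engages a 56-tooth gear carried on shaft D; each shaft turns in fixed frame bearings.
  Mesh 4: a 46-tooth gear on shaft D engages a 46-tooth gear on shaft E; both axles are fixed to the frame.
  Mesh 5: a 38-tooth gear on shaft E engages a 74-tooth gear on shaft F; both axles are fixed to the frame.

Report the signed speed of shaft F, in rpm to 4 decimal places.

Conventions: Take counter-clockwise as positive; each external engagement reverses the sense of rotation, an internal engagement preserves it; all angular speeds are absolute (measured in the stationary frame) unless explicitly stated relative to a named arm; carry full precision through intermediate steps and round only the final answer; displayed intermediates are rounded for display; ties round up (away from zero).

-1076.3078 rpm

class = fixed-axis compound train [5 meshes; 5 ratios multiply, 5 sense flips]
mesh 1 [46T→72T]: ω = 2260.0000×46/72 = 1443.8889 rpm, sense flips to −
mesh 2 [72T→62T]: ω = 1443.8889×72/62 = 1676.7742 rpm, sense flips to +
mesh 3 [70T→56T]: ω = 1676.7742×70/56 = 2095.9677 rpm, sense flips to −
mesh 4 [46T→46T]: ω = 2095.9677×46/46 = 2095.9677 rpm, sense flips to +
mesh 5 [38T→74T]: ω = 2095.9677×38/74 = 1076.3078 rpm, sense flips to −
signed output speed = -1076.3078 rpm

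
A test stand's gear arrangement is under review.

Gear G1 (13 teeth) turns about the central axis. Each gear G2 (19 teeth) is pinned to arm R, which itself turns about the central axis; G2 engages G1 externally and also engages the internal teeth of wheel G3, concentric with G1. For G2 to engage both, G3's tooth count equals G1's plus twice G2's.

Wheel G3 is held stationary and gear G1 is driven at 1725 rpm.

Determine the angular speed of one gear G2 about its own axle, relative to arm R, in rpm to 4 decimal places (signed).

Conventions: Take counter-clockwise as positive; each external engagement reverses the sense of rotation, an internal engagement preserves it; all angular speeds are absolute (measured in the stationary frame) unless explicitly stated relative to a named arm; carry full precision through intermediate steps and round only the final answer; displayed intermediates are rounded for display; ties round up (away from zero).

class = planetary set [G3 = 13+2·19 = 51; Willis about the carrier]
normalise by the input: solve with ω_sun = 1, then scale by 1725 rpm
ring teeth: 13 + 2·19 = 51
13(ω_sun−ω_arm) = −51(ω_ring−ω_arm),  ω_ring = 0, ω_sun = 1
13(1−ω_arm) = −51(0−ω_arm)  ⇒  64·ω_arm = 13  ⇒  ω_arm = 13/64
sun–planet mesh: 13·(1−13/64) = −19·(ω_p−ω_arm)  ⇒  ω_p−ω_arm = -663/1216
scale: ω_p−ω_arm = -663/1216 × 1725 rpm = -940.5222 rpm

-940.5222 rpm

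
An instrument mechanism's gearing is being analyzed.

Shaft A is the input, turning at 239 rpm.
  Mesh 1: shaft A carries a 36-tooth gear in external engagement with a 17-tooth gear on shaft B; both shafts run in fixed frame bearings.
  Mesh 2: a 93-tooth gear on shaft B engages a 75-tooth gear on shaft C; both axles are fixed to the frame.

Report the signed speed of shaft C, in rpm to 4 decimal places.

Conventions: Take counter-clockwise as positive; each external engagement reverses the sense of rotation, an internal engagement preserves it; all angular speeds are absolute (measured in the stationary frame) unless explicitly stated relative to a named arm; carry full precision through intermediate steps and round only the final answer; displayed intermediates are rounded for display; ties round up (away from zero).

+627.5859 rpm

recognized (3 fixed axles, 2 meshes): fixed-axis compound train
mesh 1 [36T→17T]: ω = 239.0000×36/17 = 506.1176 rpm, sense flips to −
mesh 2 [93T→75T]: ω = 506.1176×93/75 = 627.5859 rpm, sense flips to +
signed output speed = +627.5859 rpm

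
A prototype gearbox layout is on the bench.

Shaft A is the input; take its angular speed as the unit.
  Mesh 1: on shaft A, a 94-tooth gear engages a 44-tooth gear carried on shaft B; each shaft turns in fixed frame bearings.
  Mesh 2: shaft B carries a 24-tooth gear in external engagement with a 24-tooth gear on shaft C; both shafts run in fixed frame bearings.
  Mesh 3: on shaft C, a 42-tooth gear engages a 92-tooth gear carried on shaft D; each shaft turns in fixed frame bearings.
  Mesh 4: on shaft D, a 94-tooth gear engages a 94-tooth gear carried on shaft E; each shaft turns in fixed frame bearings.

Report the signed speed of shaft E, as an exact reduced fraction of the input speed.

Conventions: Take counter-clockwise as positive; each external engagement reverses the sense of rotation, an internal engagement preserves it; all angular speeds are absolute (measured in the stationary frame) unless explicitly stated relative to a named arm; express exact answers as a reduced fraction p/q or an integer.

4-mesh fixed-axis compound train (all bearings frame-fixed)
mesh 1 [94T→44T]: |ω|/ω_in = 1×94/44 = 47/22, sense flips to −
mesh 2 [24T→24T]: |ω|/ω_in = (47/22)×24/24 = 47/22, sense flips to +
mesh 3 [42T→92T]: |ω|/ω_in = (47/22)×42/92 = 987/1012, sense flips to −
mesh 4 [94T→94T]: |ω|/ω_in = (987/1012)×94/94 = 987/1012, sense flips to +
signed output speed (× input speed) = 987/1012

987/1012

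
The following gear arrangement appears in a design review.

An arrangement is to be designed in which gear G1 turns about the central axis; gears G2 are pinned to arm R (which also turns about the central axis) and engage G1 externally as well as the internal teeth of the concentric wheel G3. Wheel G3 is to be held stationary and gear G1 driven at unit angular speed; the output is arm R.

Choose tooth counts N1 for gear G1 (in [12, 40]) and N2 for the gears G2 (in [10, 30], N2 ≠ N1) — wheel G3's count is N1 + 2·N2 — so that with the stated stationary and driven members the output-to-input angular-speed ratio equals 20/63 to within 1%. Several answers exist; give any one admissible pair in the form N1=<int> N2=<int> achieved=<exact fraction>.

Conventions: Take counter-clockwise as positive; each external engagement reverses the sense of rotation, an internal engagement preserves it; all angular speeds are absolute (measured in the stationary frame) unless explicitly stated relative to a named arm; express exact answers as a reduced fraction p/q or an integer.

N1=40 N2=23 achieved=20/63

planetary set to be sized for 20/63 (Willis relation)
Willis with ω_ring = 0: ω_arm/ω_sun = N1/(N1+N3); set equal to 20/63  ⇒  N3/N1 = 1/(20/63) − 1 = 43/20
N3 = N1 + 2·N2  ⇒  N2/N1 = (N3/N1 − 1)/2 = (43/20 − 1)/2 = 23/40
smallest multiple with N1 ≥ 12 and N2 ≥ 10: k = 1  ⇒  N1 = 1·40 = 40, N2 = 1·23 = 23 (N1 ≤ 40, N2 ≤ 30, N2 ≠ N1 ✓), N3 = 40 + 2·23 = 86
check: N1/(N1+N3) with N1 = 40, N3 = 86 gives 20/63; |achieved − target| = 0 ≤ 1/315 ✓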